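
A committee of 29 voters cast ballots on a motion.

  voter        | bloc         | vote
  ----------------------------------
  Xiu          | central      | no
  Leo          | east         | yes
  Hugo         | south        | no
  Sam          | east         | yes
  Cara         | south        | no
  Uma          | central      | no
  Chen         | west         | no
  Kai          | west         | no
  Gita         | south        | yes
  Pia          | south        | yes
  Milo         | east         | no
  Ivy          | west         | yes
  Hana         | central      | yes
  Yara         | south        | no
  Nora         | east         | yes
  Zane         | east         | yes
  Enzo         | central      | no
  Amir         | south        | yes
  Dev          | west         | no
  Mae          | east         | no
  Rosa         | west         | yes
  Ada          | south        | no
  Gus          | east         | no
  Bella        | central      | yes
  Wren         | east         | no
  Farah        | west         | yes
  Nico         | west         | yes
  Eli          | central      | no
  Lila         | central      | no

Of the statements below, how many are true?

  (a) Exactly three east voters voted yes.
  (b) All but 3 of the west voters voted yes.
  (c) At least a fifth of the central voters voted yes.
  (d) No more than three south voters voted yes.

(a) east: |A| = 8, |A ∩ B| = 4; needs |A ∩ B| = 3 — false.
(b) west: |A| = 7, |A ∩ B| = 4; needs |A ∖ B| = 3 — true.
(c) central: |A| = 7, |A ∩ B| = 2; needs |A ∩ B| / |A| ≥ 1/5 — true.
(d) south: |A| = 7, |A ∩ B| = 3; needs |A ∩ B| ≤ 3 — true.

3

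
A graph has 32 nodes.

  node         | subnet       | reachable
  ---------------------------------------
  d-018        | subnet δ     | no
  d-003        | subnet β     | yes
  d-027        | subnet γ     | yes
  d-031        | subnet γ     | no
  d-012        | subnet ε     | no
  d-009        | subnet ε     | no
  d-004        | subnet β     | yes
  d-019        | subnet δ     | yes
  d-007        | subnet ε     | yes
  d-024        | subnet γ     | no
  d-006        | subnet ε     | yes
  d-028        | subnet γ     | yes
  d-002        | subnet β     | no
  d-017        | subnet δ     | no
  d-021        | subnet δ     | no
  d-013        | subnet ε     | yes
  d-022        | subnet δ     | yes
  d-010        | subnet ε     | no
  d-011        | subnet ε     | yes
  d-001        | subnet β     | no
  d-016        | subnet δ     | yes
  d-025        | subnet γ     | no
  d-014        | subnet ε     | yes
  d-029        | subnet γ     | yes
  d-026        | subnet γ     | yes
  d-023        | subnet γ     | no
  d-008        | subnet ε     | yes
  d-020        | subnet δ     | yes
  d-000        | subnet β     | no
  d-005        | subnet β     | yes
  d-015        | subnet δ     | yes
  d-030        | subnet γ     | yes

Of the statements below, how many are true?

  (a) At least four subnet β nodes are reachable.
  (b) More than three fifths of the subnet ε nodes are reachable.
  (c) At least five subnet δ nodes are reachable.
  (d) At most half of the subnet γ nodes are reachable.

(a) subnet β: |A| = 6, |A ∩ B| = 3; needs |A ∩ B| ≥ 4 — false.
(b) subnet ε: |A| = 9, |A ∩ B| = 6; needs |A ∩ B| / |A| > 3/5 — true.
(c) subnet δ: |A| = 8, |A ∩ B| = 5; needs |A ∩ B| ≥ 5 — true.
(d) subnet γ: |A| = 9, |A ∩ B| = 5; needs |A ∩ B| ≤ |A ∖ B| — false.

2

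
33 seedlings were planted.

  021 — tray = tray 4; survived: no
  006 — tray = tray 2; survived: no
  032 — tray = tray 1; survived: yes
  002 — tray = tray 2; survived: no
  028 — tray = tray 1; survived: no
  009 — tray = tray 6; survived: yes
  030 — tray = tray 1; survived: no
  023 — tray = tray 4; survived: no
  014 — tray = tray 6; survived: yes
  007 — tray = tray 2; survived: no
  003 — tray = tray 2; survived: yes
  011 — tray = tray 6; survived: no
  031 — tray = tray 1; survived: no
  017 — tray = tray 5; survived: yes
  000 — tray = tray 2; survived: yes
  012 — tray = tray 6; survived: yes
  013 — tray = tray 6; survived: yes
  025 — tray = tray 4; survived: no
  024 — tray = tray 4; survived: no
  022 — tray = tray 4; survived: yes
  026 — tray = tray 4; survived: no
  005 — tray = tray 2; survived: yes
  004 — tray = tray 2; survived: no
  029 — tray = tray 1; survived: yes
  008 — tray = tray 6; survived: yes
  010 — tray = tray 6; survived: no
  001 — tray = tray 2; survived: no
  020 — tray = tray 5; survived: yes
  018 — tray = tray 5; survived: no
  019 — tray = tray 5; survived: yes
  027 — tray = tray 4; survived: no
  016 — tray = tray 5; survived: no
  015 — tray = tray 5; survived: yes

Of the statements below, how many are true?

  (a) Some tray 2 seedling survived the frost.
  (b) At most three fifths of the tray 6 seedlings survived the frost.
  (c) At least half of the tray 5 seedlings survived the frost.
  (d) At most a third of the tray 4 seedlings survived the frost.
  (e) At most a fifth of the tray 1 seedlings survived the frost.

(a) tray 2: |A| = 8, |A ∩ B| = 3; needs A ∩ B ≠ ∅ (|A ∩ B| ≥ 1) — true.
(b) tray 6: |A| = 7, |A ∩ B| = 5; needs |A ∩ B| / |A| ≤ 3/5 — false.
(c) tray 5: |A| = 6, |A ∩ B| = 4; needs |A ∩ B| ≥ |A ∖ B| — true.
(d) tray 4: |A| = 7, |A ∩ B| = 1; needs |A ∩ B| / |A| ≤ 1/3 — true.
(e) tray 1: |A| = 5, |A ∩ B| = 2; needs |A ∩ B| / |A| ≤ 1/5 — false.

3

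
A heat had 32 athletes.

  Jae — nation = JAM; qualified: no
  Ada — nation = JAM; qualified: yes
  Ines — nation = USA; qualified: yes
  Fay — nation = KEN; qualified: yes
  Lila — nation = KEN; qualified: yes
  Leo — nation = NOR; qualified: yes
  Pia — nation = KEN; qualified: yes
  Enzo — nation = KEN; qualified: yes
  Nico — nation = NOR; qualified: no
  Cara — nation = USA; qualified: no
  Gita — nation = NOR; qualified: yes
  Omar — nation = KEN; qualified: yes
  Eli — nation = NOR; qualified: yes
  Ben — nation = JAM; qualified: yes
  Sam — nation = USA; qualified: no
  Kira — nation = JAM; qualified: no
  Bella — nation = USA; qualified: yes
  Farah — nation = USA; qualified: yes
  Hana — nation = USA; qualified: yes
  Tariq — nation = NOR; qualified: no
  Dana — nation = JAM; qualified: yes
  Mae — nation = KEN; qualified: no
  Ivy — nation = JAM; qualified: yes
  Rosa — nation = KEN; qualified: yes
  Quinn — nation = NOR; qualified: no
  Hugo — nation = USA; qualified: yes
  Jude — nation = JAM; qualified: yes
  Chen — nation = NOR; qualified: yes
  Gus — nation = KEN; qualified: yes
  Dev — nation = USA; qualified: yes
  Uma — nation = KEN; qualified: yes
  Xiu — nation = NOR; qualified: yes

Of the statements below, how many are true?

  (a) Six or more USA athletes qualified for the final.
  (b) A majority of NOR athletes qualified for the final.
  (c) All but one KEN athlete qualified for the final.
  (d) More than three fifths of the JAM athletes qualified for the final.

(a) USA: |A| = 8, |A ∩ B| = 6; needs |A ∩ B| ≥ 6 — true.
(b) NOR: |A| = 8, |A ∩ B| = 5; needs |A ∩ B| > |A ∖ B| — true.
(c) KEN: |A| = 9, |A ∩ B| = 8; needs |A ∖ B| = 1 — true.
(d) JAM: |A| = 7, |A ∩ B| = 5; needs |A ∩ B| / |A| > 3/5 — true.

4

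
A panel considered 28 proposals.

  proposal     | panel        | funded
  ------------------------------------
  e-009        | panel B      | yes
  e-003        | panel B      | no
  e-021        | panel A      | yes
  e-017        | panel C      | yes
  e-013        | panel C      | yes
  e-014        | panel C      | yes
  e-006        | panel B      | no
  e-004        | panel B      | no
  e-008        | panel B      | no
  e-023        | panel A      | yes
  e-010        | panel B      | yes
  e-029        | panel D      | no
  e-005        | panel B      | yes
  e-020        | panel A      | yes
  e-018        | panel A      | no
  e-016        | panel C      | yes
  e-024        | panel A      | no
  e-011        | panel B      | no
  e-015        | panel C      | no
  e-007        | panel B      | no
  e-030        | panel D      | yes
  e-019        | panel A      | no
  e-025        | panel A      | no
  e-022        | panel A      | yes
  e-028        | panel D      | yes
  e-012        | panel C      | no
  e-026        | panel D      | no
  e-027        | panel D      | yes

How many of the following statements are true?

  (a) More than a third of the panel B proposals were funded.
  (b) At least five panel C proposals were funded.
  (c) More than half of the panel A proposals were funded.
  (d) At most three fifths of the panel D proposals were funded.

(a) panel B: |A| = 9, |A ∩ B| = 3; needs |A ∩ B| / |A| > 1/3 — false.
(b) panel C: |A| = 6, |A ∩ B| = 4; needs |A ∩ B| ≥ 5 — false.
(c) panel A: |A| = 8, |A ∩ B| = 4; needs |A ∩ B| > |A ∖ B| — false.
(d) panel D: |A| = 5, |A ∩ B| = 3; needs |A ∩ B| / |A| ≤ 3/5 — true.

1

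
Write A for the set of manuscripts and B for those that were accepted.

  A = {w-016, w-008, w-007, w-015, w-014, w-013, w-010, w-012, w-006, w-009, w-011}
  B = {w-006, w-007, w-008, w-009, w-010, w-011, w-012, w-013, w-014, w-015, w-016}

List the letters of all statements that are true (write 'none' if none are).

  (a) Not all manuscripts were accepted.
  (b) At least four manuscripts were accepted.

(b)

|A| = 11, |A ∩ B| = 11, |A ∖ B| = 0.
(a) A ⊄ B (|A ∖ B| ≥ 1): fails.
(b) |A ∩ B| ≥ 4: holds.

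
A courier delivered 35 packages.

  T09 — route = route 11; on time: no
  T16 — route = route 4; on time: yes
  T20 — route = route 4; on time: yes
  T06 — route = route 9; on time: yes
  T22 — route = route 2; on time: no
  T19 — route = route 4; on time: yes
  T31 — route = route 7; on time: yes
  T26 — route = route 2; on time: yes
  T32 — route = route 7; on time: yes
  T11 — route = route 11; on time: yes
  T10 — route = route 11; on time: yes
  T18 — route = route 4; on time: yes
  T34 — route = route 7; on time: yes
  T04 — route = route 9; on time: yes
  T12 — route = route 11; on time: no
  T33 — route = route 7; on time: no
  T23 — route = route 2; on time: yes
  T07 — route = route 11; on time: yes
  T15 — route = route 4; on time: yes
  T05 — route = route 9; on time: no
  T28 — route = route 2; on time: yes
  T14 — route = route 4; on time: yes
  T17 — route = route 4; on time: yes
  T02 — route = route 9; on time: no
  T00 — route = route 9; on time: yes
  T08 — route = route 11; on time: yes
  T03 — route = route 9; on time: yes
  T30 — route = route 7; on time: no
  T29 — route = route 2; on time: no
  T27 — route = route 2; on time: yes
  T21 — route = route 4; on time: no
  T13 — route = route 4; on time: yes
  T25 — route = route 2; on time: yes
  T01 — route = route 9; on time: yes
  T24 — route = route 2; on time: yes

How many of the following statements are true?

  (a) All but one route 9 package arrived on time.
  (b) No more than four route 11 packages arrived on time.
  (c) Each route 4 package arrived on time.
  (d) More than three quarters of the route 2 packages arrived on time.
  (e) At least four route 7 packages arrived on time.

1

(a) route 9: |A| = 7, |A ∩ B| = 5; needs |A ∖ B| = 1 — false.
(b) route 11: |A| = 6, |A ∩ B| = 4; needs |A ∩ B| ≤ 4 — true.
(c) route 4: |A| = 9, |A ∩ B| = 8; needs A ⊆ B, i.e. every element of A is in B (|A ∖ B| = 0) — false.
(d) route 2: |A| = 8, |A ∩ B| = 6; needs |A ∩ B| / |A| > 3/4 — false.
(e) route 7: |A| = 5, |A ∩ B| = 3; needs |A ∩ B| ≥ 4 — false.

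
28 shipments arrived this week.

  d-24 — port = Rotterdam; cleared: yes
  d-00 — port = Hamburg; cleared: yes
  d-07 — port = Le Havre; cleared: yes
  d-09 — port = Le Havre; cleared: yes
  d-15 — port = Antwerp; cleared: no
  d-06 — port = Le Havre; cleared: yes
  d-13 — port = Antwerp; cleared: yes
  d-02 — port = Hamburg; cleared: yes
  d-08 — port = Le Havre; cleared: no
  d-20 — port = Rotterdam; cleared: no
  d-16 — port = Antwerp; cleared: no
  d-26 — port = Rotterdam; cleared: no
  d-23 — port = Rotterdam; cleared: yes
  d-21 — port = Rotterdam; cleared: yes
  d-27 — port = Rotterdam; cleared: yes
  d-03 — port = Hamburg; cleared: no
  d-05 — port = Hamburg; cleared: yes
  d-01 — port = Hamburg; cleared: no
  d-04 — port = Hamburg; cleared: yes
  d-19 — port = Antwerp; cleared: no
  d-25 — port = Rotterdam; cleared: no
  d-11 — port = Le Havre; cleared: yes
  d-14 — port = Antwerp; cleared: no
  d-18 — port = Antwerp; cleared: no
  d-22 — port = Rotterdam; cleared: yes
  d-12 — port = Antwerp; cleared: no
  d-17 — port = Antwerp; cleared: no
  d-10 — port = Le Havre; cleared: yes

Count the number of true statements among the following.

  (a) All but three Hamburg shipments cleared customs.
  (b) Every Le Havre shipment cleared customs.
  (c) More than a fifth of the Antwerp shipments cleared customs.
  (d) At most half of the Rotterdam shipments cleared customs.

(a) Hamburg: |A| = 6, |A ∩ B| = 4; needs |A ∖ B| = 3 — false.
(b) Le Havre: |A| = 6, |A ∩ B| = 5; needs A ⊆ B, i.e. every element of A is in B (|A ∖ B| = 0) — false.
(c) Antwerp: |A| = 8, |A ∩ B| = 1; needs |A ∩ B| / |A| > 1/5 — false.
(d) Rotterdam: |A| = 8, |A ∩ B| = 5; needs |A ∩ B| ≤ |A ∖ B| — false.

0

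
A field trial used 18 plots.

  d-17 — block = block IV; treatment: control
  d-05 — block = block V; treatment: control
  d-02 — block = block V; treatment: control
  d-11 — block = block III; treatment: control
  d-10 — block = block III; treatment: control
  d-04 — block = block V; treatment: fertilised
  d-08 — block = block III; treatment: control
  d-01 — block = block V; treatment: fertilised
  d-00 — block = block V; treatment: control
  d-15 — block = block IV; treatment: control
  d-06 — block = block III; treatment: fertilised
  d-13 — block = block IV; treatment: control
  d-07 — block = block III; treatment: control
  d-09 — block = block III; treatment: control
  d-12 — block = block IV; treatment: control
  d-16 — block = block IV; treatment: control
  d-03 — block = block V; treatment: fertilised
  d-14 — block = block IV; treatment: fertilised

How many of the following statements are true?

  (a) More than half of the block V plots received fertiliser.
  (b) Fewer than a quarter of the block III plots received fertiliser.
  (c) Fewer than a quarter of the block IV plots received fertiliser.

(a) block V: |A| = 6, |A ∩ B| = 3; needs |A ∩ B| > |A ∖ B| — false.
(b) block III: |A| = 6, |A ∩ B| = 1; needs |A ∩ B| / |A| < 1/4 — true.
(c) block IV: |A| = 6, |A ∩ B| = 1; needs |A ∩ B| / |A| < 1/4 — true.

2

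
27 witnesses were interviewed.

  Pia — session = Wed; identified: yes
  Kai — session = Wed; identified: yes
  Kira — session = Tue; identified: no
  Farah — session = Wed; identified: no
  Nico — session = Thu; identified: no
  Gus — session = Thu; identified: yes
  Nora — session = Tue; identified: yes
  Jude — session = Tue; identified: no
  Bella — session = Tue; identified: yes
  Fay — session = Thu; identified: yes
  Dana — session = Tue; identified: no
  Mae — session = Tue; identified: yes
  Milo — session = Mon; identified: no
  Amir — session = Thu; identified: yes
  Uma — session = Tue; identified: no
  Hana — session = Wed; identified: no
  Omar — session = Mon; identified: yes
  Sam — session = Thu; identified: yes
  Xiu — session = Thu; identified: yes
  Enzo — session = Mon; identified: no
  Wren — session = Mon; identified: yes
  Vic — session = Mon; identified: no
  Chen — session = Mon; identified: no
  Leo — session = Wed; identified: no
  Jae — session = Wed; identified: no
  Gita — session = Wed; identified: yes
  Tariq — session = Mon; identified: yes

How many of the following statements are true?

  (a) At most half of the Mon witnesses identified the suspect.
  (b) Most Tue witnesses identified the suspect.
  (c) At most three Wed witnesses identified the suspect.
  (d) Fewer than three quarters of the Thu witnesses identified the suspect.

2

(a) Mon: |A| = 7, |A ∩ B| = 3; needs |A ∩ B| ≤ |A ∖ B| — true.
(b) Tue: |A| = 7, |A ∩ B| = 3; needs |A ∩ B| > |A ∖ B| — false.
(c) Wed: |A| = 7, |A ∩ B| = 3; needs |A ∩ B| ≤ 3 — true.
(d) Thu: |A| = 6, |A ∩ B| = 5; needs |A ∩ B| / |A| < 3/4 — false.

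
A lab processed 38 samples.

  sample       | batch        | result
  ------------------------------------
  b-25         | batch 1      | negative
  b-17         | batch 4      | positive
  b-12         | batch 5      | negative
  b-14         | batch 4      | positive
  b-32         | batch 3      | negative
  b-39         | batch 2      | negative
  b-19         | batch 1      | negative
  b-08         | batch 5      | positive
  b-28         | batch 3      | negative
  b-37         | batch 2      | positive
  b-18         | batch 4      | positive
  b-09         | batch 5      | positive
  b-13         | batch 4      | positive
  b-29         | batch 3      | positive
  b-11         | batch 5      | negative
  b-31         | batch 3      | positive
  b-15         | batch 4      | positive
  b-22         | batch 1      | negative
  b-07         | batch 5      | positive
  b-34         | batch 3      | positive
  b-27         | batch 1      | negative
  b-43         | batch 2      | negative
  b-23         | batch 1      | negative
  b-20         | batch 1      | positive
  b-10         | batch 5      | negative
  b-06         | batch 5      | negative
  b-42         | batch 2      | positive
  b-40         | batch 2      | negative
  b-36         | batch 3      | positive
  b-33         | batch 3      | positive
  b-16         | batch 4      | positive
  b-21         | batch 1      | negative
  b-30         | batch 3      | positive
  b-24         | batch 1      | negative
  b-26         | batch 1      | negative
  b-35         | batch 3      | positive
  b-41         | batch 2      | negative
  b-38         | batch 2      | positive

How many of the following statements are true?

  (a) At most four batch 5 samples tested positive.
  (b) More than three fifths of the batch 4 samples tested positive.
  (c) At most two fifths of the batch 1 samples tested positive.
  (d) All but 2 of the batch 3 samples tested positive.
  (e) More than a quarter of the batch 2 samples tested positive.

(a) batch 5: |A| = 7, |A ∩ B| = 3; needs |A ∩ B| ≤ 4 — true.
(b) batch 4: |A| = 6, |A ∩ B| = 6; needs |A ∩ B| / |A| > 3/5 — true.
(c) batch 1: |A| = 9, |A ∩ B| = 1; needs |A ∩ B| / |A| ≤ 2/5 — true.
(d) batch 3: |A| = 9, |A ∩ B| = 7; needs |A ∖ B| = 2 — true.
(e) batch 2: |A| = 7, |A ∩ B| = 3; needs |A ∩ B| / |A| > 1/4 — true.

5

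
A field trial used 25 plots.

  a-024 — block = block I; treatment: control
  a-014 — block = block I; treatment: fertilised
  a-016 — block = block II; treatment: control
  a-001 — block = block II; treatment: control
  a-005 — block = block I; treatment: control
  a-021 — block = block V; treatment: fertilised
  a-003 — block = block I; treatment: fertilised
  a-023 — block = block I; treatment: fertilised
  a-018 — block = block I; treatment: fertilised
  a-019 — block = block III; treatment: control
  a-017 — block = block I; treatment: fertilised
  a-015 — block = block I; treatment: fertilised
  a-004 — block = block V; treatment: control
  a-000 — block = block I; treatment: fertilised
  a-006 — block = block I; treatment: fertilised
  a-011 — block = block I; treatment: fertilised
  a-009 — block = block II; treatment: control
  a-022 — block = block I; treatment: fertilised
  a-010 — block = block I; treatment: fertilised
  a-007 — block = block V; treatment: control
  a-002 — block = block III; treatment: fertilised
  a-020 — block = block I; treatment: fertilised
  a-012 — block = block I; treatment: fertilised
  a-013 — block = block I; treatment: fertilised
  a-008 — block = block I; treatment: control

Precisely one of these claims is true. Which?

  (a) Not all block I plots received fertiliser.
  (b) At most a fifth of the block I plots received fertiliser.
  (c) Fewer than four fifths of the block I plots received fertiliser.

|A| = 17, |A ∩ B| = 14, |A ∖ B| = 3.
(a) requires A ⊄ B (|A ∖ B| ≥ 1): true.
(b) requires |A ∩ B| / |A| ≤ 1/5: false.
(c) requires |A ∩ B| / |A| < 4/5: false.

(a)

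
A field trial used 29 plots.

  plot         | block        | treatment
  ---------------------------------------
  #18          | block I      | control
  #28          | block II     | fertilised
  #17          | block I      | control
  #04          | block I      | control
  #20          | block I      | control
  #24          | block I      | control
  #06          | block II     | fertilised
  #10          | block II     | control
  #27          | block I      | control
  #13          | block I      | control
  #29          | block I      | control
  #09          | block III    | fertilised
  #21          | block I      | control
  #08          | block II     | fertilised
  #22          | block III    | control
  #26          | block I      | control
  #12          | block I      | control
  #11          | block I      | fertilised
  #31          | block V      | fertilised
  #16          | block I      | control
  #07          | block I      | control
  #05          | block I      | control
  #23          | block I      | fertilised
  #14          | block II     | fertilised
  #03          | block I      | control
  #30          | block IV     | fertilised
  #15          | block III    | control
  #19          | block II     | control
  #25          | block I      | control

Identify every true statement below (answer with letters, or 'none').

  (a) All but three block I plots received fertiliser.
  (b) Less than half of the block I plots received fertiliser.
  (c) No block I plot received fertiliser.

(b)

|A| = 18, |A ∩ B| = 2, |A ∖ B| = 16.
(a) |A ∖ B| = 3: fails.
(b) |A ∩ B| < |A ∖ B|: holds.
(c) A ∩ B = ∅ (|A ∩ B| = 0): fails.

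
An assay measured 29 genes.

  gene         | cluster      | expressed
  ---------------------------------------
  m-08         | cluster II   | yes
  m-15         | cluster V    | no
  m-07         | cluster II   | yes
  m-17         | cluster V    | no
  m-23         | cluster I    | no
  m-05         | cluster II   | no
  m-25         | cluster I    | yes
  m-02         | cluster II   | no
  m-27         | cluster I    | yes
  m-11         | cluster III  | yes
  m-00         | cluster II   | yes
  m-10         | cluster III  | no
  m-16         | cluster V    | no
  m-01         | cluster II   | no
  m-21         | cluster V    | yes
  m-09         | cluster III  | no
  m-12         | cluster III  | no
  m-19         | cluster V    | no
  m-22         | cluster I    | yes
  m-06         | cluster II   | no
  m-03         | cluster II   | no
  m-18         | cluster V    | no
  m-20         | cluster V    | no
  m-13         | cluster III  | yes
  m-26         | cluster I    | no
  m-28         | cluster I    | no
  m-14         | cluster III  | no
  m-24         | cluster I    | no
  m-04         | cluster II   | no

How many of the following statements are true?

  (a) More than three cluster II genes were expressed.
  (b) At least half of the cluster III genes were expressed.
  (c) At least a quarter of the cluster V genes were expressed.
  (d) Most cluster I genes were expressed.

(a) cluster II: |A| = 9, |A ∩ B| = 3; needs |A ∩ B| > 3 — false.
(b) cluster III: |A| = 6, |A ∩ B| = 2; needs |A ∩ B| ≥ |A ∖ B| — false.
(c) cluster V: |A| = 7, |A ∩ B| = 1; needs |A ∩ B| / |A| ≥ 1/4 — false.
(d) cluster I: |A| = 7, |A ∩ B| = 3; needs |A ∩ B| > |A ∖ B| — false.

0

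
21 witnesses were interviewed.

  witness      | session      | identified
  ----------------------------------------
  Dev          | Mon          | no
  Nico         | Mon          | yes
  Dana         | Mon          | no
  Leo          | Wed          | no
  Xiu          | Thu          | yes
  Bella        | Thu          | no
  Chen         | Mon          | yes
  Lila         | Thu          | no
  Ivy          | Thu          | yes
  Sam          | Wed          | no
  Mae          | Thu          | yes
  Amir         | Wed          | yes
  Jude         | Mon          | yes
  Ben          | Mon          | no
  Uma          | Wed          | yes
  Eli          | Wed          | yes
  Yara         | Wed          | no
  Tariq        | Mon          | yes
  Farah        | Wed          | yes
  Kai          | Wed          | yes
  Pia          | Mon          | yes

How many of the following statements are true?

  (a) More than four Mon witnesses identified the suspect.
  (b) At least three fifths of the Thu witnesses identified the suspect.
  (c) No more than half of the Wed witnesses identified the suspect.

(a) Mon: |A| = 8, |A ∩ B| = 5; needs |A ∩ B| > 4 — true.
(b) Thu: |A| = 5, |A ∩ B| = 3; needs |A ∩ B| / |A| ≥ 3/5 — true.
(c) Wed: |A| = 8, |A ∩ B| = 5; needs |A ∩ B| ≤ |A ∖ B| — false.

2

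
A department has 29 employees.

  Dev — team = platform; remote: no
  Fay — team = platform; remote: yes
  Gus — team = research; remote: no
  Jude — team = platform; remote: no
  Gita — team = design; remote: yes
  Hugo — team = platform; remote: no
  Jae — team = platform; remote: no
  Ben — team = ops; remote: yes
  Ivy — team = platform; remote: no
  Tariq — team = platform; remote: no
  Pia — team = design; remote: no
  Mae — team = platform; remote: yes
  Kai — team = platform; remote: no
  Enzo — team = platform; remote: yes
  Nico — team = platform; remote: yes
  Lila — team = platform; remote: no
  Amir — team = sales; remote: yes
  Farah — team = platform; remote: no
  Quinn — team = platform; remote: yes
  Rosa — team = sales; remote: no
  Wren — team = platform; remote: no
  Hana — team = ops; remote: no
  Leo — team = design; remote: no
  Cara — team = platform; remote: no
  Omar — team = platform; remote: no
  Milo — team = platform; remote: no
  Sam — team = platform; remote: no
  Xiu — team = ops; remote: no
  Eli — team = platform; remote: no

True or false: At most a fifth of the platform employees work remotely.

False

'At most a fifth of the platform employees work remotely' holds iff |A ∩ B| / |A| ≤ 1/5.
|A| = 20, |A ∩ B| = 5, |A ∖ B| = 15.
|A ∩ B|/|A| = 5/20, so the statement is false.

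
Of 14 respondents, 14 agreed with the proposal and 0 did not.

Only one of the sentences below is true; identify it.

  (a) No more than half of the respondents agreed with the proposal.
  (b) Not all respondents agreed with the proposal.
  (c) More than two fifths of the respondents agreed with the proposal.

(c)

|A| = 14, |A ∩ B| = 14, |A ∖ B| = 0.
(a) requires |A ∩ B| ≤ |A ∖ B|: false.
(b) requires A ⊄ B (|A ∖ B| ≥ 1): false.
(c) requires |A ∩ B| / |A| > 2/5: true.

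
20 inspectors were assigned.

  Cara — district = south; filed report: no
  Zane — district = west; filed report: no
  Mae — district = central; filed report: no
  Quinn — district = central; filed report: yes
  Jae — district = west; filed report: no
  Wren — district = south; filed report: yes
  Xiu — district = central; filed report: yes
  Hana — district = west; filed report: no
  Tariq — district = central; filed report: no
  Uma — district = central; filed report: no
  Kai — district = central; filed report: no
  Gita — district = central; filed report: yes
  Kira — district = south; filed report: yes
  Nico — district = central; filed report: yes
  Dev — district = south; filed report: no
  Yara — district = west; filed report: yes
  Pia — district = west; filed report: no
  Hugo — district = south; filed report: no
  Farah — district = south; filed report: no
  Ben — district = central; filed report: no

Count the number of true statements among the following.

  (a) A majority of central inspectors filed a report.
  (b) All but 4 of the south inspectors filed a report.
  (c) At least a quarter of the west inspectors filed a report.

1

(a) central: |A| = 9, |A ∩ B| = 4; needs |A ∩ B| > |A ∖ B| — false.
(b) south: |A| = 6, |A ∩ B| = 2; needs |A ∖ B| = 4 — true.
(c) west: |A| = 5, |A ∩ B| = 1; needs |A ∩ B| / |A| ≥ 1/4 — false.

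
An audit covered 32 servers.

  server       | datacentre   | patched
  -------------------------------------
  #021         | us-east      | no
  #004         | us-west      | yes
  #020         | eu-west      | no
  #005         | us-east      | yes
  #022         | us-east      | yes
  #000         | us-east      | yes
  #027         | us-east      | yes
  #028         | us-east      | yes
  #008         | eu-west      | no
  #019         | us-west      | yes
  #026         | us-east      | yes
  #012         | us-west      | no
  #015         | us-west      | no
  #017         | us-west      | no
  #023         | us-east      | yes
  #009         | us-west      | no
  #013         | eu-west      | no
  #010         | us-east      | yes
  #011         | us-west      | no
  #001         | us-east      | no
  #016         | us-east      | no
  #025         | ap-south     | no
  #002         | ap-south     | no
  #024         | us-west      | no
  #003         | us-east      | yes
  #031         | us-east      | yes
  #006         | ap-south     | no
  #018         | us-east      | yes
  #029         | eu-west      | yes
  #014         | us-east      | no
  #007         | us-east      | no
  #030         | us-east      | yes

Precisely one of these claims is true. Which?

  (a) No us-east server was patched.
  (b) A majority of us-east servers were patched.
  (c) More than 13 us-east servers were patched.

|A| = 17, |A ∩ B| = 12, |A ∖ B| = 5.
(a) requires A ∩ B = ∅ (|A ∩ B| = 0): false.
(b) requires |A ∩ B| > |A ∖ B|: true.
(c) requires |A ∩ B| > 13: false.

(b)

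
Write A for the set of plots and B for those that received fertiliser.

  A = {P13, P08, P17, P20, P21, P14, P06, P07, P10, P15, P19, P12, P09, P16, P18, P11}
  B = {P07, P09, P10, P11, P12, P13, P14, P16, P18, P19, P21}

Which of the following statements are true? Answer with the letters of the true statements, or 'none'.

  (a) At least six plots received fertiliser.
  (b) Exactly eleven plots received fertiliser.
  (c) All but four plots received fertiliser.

|A| = 16, |A ∩ B| = 11, |A ∖ B| = 5.
(a) |A ∩ B| ≥ 6: holds.
(b) |A ∩ B| = 11: holds.
(c) |A ∖ B| = 4: fails.

(a), (b)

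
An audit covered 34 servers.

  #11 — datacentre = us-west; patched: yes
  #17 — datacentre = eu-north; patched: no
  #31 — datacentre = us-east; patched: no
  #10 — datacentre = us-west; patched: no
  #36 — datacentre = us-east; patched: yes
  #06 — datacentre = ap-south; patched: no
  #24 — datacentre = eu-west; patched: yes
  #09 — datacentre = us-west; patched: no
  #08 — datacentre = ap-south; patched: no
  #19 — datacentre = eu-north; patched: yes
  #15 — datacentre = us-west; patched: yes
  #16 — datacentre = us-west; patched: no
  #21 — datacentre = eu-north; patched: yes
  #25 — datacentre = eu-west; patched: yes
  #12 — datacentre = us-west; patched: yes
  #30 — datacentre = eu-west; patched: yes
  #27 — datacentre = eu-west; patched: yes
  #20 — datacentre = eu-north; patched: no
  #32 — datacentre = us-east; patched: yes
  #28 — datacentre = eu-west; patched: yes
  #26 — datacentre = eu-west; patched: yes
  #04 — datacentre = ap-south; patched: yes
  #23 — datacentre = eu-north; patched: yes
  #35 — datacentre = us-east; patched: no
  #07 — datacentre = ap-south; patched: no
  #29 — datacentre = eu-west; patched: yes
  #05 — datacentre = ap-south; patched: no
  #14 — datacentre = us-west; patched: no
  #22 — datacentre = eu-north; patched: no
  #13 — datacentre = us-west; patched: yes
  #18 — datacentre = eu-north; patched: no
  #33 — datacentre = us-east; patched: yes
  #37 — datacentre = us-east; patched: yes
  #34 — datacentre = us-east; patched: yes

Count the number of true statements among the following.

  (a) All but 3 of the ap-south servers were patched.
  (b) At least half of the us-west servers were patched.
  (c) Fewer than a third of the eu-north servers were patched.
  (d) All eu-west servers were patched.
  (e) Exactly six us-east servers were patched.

2

(a) ap-south: |A| = 5, |A ∩ B| = 1; needs |A ∖ B| = 3 — false.
(b) us-west: |A| = 8, |A ∩ B| = 4; needs |A ∩ B| ≥ |A ∖ B| — true.
(c) eu-north: |A| = 7, |A ∩ B| = 3; needs |A ∩ B| / |A| < 1/3 — false.
(d) eu-west: |A| = 7, |A ∩ B| = 7; needs A ⊆ B, i.e. every element of A is in B (|A ∖ B| = 0) — true.
(e) us-east: |A| = 7, |A ∩ B| = 5; needs |A ∩ B| = 6 — false.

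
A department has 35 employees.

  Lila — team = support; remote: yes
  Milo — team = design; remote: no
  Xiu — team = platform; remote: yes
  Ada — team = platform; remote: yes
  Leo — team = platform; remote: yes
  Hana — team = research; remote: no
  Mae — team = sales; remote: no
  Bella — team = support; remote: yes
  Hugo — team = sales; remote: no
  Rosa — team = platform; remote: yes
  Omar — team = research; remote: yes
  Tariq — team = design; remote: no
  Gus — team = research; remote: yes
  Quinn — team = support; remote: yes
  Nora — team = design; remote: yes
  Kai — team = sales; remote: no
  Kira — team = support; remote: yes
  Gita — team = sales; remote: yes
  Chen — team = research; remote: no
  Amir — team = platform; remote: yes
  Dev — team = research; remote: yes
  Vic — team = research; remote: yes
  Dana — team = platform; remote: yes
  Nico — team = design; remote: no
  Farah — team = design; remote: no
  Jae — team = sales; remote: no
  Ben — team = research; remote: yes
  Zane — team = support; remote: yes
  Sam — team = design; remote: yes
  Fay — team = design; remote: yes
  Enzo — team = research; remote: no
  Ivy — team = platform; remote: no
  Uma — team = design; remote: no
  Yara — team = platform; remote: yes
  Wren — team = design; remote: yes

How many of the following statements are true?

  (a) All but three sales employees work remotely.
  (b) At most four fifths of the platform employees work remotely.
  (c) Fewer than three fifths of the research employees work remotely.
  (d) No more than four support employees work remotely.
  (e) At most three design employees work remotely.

(a) sales: |A| = 5, |A ∩ B| = 1; needs |A ∖ B| = 3 — false.
(b) platform: |A| = 8, |A ∩ B| = 7; needs |A ∩ B| / |A| ≤ 4/5 — false.
(c) research: |A| = 8, |A ∩ B| = 5; needs |A ∩ B| / |A| < 3/5 — false.
(d) support: |A| = 5, |A ∩ B| = 5; needs |A ∩ B| ≤ 4 — false.
(e) design: |A| = 9, |A ∩ B| = 4; needs |A ∩ B| ≤ 3 — false.

0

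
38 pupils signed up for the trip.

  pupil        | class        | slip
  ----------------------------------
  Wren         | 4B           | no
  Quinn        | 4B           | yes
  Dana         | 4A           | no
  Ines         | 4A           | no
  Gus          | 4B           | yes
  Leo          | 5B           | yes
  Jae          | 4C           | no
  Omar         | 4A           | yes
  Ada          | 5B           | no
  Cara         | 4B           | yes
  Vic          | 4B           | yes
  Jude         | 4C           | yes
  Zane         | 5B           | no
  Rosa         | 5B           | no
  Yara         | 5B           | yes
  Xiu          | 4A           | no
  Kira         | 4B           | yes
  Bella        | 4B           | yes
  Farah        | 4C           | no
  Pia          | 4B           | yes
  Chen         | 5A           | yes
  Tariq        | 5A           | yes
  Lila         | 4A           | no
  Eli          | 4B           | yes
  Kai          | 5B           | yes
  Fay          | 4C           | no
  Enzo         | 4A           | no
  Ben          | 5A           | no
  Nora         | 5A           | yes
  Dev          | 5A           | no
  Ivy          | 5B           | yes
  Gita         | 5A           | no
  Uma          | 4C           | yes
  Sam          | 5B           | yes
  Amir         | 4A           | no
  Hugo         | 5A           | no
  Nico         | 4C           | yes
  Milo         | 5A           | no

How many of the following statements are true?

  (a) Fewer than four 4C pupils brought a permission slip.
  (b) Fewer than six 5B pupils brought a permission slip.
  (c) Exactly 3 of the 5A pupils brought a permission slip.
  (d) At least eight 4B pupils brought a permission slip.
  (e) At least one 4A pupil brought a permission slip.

(a) 4C: |A| = 6, |A ∩ B| = 3; needs |A ∩ B| < 4 — true.
(b) 5B: |A| = 8, |A ∩ B| = 5; needs |A ∩ B| < 6 — true.
(c) 5A: |A| = 8, |A ∩ B| = 3; needs |A ∩ B| = 3 — true.
(d) 4B: |A| = 9, |A ∩ B| = 8; needs |A ∩ B| ≥ 8 — true.
(e) 4A: |A| = 7, |A ∩ B| = 1; needs A ∩ B ≠ ∅ (|A ∩ B| ≥ 1) — true.

5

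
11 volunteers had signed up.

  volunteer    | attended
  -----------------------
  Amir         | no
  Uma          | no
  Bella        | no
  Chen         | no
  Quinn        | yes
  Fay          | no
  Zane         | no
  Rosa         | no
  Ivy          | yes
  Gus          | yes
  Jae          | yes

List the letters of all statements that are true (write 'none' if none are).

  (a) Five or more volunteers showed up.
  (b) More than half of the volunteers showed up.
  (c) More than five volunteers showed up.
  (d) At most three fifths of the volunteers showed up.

(d)

|A| = 11, |A ∩ B| = 4, |A ∖ B| = 7.
(a) |A ∩ B| ≥ 5: fails.
(b) |A ∩ B| > |A ∖ B|: fails.
(c) |A ∩ B| > 5: fails.
(d) |A ∩ B| / |A| ≤ 3/5: holds.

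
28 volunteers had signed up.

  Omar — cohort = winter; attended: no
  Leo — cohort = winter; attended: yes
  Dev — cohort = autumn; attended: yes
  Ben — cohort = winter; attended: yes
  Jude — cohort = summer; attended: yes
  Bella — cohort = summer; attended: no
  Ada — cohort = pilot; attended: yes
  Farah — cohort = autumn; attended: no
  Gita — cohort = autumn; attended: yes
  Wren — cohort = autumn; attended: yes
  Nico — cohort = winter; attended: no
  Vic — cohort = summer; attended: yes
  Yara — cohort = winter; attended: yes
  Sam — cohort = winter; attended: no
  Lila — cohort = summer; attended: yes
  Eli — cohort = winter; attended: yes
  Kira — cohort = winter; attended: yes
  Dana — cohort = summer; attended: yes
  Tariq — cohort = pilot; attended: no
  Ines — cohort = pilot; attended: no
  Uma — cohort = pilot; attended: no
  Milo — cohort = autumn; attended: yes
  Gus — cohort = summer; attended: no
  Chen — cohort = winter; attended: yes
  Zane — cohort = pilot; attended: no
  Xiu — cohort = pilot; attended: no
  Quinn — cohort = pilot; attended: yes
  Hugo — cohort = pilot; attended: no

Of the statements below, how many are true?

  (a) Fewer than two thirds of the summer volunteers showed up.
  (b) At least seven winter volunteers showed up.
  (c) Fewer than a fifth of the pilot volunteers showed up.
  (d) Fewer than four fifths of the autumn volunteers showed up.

0

(a) summer: |A| = 6, |A ∩ B| = 4; needs |A ∩ B| / |A| < 2/3 — false.
(b) winter: |A| = 9, |A ∩ B| = 6; needs |A ∩ B| ≥ 7 — false.
(c) pilot: |A| = 8, |A ∩ B| = 2; needs |A ∩ B| / |A| < 1/5 — false.
(d) autumn: |A| = 5, |A ∩ B| = 4; needs |A ∩ B| / |A| < 4/5 — false.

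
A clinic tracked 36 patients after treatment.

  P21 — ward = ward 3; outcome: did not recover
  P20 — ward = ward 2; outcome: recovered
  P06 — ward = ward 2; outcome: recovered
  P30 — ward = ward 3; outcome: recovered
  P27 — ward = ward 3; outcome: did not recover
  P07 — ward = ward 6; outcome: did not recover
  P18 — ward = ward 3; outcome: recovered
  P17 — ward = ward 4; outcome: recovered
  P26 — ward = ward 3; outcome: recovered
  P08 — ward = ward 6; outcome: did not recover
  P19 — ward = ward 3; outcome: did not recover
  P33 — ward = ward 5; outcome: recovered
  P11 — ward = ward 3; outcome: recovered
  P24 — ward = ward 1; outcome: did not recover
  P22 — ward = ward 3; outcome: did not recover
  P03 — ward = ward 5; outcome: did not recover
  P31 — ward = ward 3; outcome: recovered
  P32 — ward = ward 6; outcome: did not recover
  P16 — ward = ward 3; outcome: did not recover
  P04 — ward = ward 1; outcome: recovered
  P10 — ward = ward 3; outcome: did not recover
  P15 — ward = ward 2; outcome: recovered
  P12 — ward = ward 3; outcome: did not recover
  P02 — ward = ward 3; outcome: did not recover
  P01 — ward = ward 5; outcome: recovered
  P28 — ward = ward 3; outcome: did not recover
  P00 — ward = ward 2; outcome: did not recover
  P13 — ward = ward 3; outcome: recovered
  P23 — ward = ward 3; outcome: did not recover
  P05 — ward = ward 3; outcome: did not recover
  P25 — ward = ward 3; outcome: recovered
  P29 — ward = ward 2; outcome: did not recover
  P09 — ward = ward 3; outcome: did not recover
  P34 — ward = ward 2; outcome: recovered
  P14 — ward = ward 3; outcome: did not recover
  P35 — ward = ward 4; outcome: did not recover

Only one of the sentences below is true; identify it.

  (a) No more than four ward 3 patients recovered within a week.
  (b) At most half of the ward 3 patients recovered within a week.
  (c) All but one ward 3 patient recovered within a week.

(b)

|A| = 20, |A ∩ B| = 7, |A ∖ B| = 13.
(a) requires |A ∩ B| ≤ 4: false.
(b) requires |A ∩ B| ≤ |A ∖ B|: true.
(c) requires |A ∖ B| = 1: false.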